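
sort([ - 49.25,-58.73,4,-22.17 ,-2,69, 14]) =[-58.73, - 49.25, - 22.17, - 2 , 4, 14,69] 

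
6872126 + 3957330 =10829456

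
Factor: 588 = 2^2*  3^1 * 7^2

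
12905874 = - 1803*( - 7158 ) 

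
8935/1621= 8935/1621 = 5.51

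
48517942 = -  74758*( - 649)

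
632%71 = 64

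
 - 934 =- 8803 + 7869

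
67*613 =41071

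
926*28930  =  26789180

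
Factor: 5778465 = 3^1*5^1*7^1 * 11^1 * 5003^1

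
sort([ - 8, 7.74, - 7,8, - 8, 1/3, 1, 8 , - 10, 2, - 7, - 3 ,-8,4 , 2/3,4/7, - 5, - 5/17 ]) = [ - 10, - 8 , - 8, - 8,-7, - 7,-5, - 3, - 5/17,1/3, 4/7,2/3, 1, 2,4, 7.74, 8, 8] 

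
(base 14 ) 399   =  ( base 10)723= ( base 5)10343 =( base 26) 11L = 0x2d3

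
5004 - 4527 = 477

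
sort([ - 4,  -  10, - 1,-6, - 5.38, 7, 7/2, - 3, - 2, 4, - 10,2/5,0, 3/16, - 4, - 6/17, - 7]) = [ - 10, - 10, - 7, - 6, - 5.38,-4, - 4, - 3, - 2, - 1,-6/17 , 0,3/16,2/5, 7/2, 4, 7]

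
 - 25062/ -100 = 12531/50 = 250.62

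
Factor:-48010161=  - 3^1*16003387^1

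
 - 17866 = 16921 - 34787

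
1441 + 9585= 11026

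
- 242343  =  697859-940202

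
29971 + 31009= 60980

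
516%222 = 72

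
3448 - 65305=-61857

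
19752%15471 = 4281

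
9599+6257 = 15856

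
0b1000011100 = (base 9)660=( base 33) GC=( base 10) 540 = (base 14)2A8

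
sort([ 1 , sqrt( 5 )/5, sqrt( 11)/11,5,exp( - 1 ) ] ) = [ sqrt(11)/11, exp(  -  1 ),sqrt(5) /5 , 1,5 ] 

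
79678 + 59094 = 138772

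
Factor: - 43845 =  - 3^1*5^1*37^1*79^1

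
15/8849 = 15/8849 = 0.00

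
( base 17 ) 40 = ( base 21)35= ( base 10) 68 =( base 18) 3e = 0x44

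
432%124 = 60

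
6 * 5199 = 31194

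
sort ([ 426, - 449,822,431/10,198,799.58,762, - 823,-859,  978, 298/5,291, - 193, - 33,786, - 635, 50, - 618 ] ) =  [ - 859,-823, - 635, -618, - 449, - 193,-33, 431/10,  50, 298/5,198, 291,426, 762,786,799.58, 822,978]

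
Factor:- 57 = -3^1 * 19^1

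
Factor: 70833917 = 7^1*11^1 * 17^1*53^1 *1021^1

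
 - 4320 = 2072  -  6392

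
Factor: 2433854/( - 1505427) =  - 2^1*3^( - 1)*7^( - 4)*11^( - 1)*19^(- 1 )*29^2*1447^1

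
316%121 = 74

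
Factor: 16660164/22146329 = 2^2*3^1  *  347^1*4001^1 * 22146329^( - 1) 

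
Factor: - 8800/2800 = -2^1*7^( - 1) * 11^1=-22/7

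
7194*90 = 647460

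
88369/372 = 237 + 205/372 = 237.55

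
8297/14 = 592 + 9/14 = 592.64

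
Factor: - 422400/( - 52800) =2^3  =  8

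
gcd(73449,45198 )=9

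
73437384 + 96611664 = 170049048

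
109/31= 3 + 16/31 = 3.52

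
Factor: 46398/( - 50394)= - 209/227 = -11^1*19^1*227^( - 1)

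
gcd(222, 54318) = 6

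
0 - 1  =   - 1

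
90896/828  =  109+7/9= 109.78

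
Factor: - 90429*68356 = -6181364724 = - 2^2 * 3^1*23^1*43^1 * 701^1 * 743^1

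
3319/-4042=-3319/4042 = -0.82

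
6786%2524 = 1738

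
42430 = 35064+7366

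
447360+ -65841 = 381519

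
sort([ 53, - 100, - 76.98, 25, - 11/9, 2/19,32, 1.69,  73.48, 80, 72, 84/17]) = [- 100, - 76.98, - 11/9, 2/19  ,  1.69,  84/17,25,32, 53, 72 , 73.48  ,  80 ] 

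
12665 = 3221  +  9444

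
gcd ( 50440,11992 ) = 8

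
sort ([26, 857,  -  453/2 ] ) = [ - 453/2 , 26, 857 ] 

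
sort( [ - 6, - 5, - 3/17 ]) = [ - 6, - 5, - 3/17] 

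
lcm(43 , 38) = 1634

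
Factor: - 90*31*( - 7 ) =2^1*3^2 *5^1*7^1*31^1=19530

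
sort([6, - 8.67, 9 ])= [ - 8.67, 6,9]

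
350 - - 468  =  818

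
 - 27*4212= - 113724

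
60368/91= 8624/13=663.38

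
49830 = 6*8305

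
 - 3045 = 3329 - 6374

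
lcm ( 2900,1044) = 26100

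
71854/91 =71854/91 = 789.60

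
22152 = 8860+13292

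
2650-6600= - 3950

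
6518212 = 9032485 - 2514273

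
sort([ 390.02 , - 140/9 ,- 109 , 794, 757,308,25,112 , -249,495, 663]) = [ - 249 , - 109, - 140/9 , 25,112, 308,390.02, 495,663,757, 794] 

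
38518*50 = 1925900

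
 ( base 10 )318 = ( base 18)hc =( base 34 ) 9c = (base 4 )10332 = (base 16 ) 13e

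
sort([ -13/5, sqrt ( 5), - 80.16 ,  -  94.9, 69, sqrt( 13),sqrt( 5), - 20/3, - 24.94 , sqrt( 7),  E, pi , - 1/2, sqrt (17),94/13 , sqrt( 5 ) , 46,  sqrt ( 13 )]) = [  -  94.9 , - 80.16, - 24.94, - 20/3,  -  13/5, - 1/2, sqrt (5 ), sqrt( 5), sqrt( 5 ),sqrt( 7 ), E, pi,sqrt( 13 ),sqrt( 13 ), sqrt( 17 ),94/13,46  ,  69 ] 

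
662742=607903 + 54839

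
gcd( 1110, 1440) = 30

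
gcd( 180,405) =45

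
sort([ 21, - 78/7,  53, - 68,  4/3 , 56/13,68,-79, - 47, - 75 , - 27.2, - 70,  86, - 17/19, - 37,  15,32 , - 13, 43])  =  [ - 79 , - 75, - 70 ,-68, - 47, - 37, - 27.2,  -  13, - 78/7, - 17/19,  4/3, 56/13 , 15,21,32, 43, 53, 68, 86] 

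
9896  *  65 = 643240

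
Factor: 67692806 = 2^1 * 33846403^1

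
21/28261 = 21/28261 =0.00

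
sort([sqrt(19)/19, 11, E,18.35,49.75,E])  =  [sqrt(19)/19,  E,E, 11, 18.35, 49.75]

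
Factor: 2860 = 2^2*5^1*11^1*13^1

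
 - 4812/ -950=5+31/475 = 5.07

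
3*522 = 1566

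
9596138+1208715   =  10804853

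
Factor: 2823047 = 2823047^1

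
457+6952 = 7409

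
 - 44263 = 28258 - 72521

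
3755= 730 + 3025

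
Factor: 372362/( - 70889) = - 2^1*7^( - 1) * 13^( - 1)*239^1 = - 478/91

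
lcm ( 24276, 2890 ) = 121380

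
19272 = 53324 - 34052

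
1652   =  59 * 28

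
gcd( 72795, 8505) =15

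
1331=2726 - 1395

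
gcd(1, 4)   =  1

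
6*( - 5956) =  - 35736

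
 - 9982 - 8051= - 18033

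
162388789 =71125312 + 91263477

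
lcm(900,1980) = 9900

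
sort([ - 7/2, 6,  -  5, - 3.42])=[ - 5, - 7/2, - 3.42, 6 ]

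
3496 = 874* 4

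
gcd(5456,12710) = 62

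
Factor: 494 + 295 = 3^1* 263^1 = 789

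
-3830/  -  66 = 1915/33  =  58.03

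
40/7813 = 40/7813 = 0.01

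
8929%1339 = 895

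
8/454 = 4/227  =  0.02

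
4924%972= 64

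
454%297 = 157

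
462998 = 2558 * 181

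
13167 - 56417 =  - 43250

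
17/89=17/89=0.19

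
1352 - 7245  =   - 5893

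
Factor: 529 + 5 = 2^1*3^1*89^1 = 534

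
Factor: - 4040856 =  - 2^3*3^2*56123^1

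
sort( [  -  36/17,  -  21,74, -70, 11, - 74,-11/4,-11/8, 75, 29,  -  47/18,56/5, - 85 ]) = [  -  85, - 74,-70, - 21, - 11/4, - 47/18, - 36/17, - 11/8 , 11, 56/5, 29, 74,  75 ]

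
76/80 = 19/20 = 0.95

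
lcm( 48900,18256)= 1369200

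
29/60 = 29/60 = 0.48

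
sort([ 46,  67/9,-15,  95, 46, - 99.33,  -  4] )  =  [-99.33,-15, - 4 , 67/9 , 46,  46, 95]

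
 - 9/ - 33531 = 3/11177 = 0.00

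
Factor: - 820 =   -  2^2*5^1*41^1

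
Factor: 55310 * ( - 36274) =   -  2006314940 = -2^2*5^1 *7^1 * 2591^1*5531^1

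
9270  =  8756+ 514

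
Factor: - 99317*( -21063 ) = 2091913971 = 3^1*7^1*17^1*59^1*99317^1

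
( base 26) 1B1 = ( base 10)963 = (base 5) 12323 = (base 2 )1111000011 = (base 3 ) 1022200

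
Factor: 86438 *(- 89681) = - 7751846278 = - 2^1 * 11^1*  3929^1 * 89681^1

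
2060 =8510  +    -  6450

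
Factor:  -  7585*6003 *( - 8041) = 366128882955 = 3^2*5^1*11^1*17^1*23^1* 29^1*37^1*41^1 * 43^1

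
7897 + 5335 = 13232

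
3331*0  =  0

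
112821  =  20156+92665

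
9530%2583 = 1781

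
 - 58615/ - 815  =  11723/163 = 71.92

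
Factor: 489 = 3^1*163^1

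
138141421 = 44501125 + 93640296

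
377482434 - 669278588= -291796154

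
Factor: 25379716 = 2^2 * 6344929^1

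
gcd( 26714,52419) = 1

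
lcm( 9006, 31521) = 63042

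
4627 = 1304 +3323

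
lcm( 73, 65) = 4745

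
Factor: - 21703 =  - 11^1*1973^1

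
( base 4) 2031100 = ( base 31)9CJ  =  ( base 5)242130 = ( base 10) 9040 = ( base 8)21520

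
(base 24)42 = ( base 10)98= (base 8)142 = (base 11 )8a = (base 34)2u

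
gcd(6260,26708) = 4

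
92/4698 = 46/2349=   0.02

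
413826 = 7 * 59118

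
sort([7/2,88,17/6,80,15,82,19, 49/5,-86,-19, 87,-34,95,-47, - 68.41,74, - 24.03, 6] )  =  [-86 , - 68.41,-47, -34, - 24.03,-19,17/6,  7/2, 6,49/5,15,19,  74,80,82, 87,88,95 ] 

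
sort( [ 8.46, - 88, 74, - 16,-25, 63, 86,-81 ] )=[  -  88,- 81,-25, - 16,  8.46, 63,74, 86] 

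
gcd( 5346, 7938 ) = 162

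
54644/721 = 54644/721 = 75.79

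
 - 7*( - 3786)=26502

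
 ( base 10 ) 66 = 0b1000010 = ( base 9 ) 73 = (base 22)30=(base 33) 20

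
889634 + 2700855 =3590489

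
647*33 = 21351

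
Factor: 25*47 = 1175 = 5^2*47^1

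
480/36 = 40/3=13.33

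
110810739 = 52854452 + 57956287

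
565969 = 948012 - 382043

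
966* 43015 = 41552490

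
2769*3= 8307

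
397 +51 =448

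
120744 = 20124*6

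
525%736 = 525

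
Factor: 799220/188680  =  2^( - 1)*53^ ( - 1)*449^1 = 449/106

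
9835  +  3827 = 13662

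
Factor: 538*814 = 437932 = 2^2 *11^1*37^1*269^1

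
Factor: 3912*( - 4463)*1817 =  - 2^3*3^1*23^1*79^1*163^1 * 4463^1 = - 31723468152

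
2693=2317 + 376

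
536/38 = 268/19 = 14.11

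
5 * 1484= 7420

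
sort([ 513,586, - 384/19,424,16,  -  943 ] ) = [ - 943, - 384/19, 16, 424, 513, 586 ] 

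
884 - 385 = 499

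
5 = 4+1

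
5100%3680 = 1420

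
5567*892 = 4965764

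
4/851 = 4/851 = 0.00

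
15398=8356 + 7042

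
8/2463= 8/2463 = 0.00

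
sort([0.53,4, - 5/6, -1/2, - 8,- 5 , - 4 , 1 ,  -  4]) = [ - 8, - 5,-4 , - 4 , - 5/6 , - 1/2,0.53,1,4]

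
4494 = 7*642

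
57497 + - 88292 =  - 30795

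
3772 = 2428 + 1344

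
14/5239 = 14/5239 = 0.00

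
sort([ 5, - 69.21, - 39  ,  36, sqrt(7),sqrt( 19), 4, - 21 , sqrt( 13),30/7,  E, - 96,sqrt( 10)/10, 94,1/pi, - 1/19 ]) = [  -  96,  -  69.21,  -  39, - 21, - 1/19, sqrt(10)/10,1/pi, sqrt( 7 )  ,  E,sqrt ( 13),4, 30/7, sqrt(19), 5,36,94 ] 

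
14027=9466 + 4561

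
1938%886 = 166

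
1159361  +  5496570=6655931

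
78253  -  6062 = 72191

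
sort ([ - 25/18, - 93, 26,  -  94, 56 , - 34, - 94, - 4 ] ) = [ -94,- 94,-93, - 34, - 4, - 25/18,26, 56 ]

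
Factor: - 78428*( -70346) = 2^3*7^1*17^1*2069^1*2801^1 = 5517096088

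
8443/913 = 9 + 226/913 = 9.25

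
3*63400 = 190200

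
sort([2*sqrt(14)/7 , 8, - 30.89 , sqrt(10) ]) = [ - 30.89, 2*sqrt(14)/7,  sqrt(10 ) , 8]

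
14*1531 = 21434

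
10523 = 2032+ 8491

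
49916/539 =92+328/539=92.61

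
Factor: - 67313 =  -83^1*811^1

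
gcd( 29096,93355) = 1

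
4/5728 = 1/1432=   0.00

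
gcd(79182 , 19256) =166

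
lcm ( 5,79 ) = 395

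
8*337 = 2696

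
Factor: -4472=-2^3*13^1 * 43^1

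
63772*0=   0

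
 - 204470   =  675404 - 879874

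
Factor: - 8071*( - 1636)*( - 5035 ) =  - 2^2*5^1*7^1 *19^1 *53^1*409^1*1153^1 = - 66482925460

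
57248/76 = 753 + 5/19 = 753.26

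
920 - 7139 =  - 6219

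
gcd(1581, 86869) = 1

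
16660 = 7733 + 8927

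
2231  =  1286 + 945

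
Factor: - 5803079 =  -5803079^1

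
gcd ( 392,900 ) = 4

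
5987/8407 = 5987/8407 = 0.71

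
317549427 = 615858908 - 298309481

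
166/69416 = 83/34708 = 0.00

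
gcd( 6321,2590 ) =7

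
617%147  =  29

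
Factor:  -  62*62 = - 3844  =  - 2^2*31^2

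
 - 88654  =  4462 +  - 93116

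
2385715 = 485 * 4919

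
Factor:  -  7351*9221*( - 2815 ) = 190810752365 = 5^1*563^1*7351^1*9221^1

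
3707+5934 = 9641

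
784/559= 1+225/559 = 1.40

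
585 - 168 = 417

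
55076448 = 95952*574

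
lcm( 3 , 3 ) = 3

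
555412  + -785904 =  - 230492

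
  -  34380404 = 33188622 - 67569026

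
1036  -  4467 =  - 3431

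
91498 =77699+13799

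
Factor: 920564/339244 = 230141/84811 = 373^1 * 617^1*84811^( - 1)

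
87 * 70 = 6090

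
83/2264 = 83/2264  =  0.04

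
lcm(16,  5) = 80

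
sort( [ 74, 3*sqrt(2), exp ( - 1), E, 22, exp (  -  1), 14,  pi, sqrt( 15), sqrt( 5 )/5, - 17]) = [ -17,exp( - 1), exp( - 1 ),sqrt(5 )/5, E, pi, sqrt( 15),3*sqrt( 2 ), 14,22,74]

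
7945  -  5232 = 2713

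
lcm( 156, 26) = 156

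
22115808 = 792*27924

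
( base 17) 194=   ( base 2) 110111110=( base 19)149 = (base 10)446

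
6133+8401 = 14534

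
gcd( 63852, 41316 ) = 3756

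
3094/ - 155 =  - 20+6/155 = - 19.96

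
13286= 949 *14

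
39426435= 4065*9699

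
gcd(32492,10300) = 4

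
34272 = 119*288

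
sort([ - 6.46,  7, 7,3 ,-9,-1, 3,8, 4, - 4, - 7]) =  [-9,-7, - 6.46,  -  4,-1, 3, 3, 4, 7,7,8 ] 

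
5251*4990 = 26202490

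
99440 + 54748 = 154188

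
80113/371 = 215  +  348/371 = 215.94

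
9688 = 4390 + 5298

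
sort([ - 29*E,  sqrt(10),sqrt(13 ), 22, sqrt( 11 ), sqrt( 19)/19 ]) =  [ -29*E, sqrt ( 19 ) /19, sqrt(10 ),sqrt ( 11 ),sqrt( 13 ),22] 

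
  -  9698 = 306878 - 316576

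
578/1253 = 578/1253 = 0.46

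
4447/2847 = 1 + 1600/2847 = 1.56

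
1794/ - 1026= - 299/171  =  - 1.75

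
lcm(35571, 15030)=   1067130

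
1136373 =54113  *21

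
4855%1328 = 871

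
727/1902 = 727/1902 = 0.38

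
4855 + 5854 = 10709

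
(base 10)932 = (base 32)t4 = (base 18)2fe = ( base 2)1110100100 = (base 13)569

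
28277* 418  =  11819786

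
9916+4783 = 14699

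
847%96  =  79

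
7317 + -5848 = 1469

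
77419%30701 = 16017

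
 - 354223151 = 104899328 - 459122479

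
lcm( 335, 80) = 5360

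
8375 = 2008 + 6367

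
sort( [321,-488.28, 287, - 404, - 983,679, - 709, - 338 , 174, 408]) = [ - 983, -709, - 488.28, - 404, - 338,174,287, 321, 408,679] 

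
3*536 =1608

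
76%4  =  0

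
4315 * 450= 1941750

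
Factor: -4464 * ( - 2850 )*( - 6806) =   -  2^6* 3^3 * 5^2*19^1*31^1*41^1*83^1 = -86588654400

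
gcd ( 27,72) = 9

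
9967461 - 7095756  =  2871705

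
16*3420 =54720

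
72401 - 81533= - 9132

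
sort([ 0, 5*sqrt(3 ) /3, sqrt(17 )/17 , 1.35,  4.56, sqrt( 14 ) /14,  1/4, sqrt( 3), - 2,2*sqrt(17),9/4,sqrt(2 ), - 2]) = [ - 2,-2,0,  sqrt ( 17)/17, 1/4,sqrt(14) /14,1.35,sqrt( 2) , sqrt( 3), 9/4, 5*sqrt(3)/3, 4.56, 2*sqrt( 17 ) ] 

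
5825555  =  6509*895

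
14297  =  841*17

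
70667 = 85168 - 14501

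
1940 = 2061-121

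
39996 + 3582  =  43578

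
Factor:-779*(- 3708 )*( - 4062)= - 11733216984 =- 2^3*3^3*19^1*41^1 * 103^1*677^1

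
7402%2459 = 25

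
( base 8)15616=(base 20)hce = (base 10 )7054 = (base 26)AB8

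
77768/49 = 1587 + 5/49 = 1587.10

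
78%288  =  78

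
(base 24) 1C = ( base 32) 14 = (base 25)1b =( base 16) 24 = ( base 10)36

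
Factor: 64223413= 31^1*2071723^1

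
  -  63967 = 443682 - 507649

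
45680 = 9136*5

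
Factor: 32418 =2^1 * 3^2*1801^1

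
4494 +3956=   8450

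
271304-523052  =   -251748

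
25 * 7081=177025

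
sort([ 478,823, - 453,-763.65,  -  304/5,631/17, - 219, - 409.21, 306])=[- 763.65 , - 453,  -  409.21,- 219 , - 304/5,631/17,  306, 478,823] 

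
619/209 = 2  +  201/209= 2.96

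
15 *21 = 315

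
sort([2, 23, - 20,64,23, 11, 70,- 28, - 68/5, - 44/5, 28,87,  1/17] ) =[ - 28, - 20 , - 68/5, - 44/5,1/17,2, 11 , 23, 23, 28,64,70,87]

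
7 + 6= 13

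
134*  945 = 126630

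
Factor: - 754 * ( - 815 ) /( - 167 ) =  - 2^1*5^1*13^1*29^1 * 163^1 * 167^(-1) = - 614510/167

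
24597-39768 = -15171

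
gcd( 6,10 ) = 2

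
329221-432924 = -103703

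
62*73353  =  4547886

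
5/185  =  1/37 = 0.03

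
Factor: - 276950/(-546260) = 145/286= 2^(- 1 ) * 5^1*11^( - 1)*13^( - 1)*29^1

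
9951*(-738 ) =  - 7343838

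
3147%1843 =1304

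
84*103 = 8652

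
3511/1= 3511 = 3511.00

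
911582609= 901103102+10479507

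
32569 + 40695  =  73264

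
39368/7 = 5624 = 5624.00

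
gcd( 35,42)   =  7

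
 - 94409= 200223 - 294632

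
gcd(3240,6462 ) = 18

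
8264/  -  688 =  - 1033/86 = - 12.01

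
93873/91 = 1031 + 4/7 = 1031.57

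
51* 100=5100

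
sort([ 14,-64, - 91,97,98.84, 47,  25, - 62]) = [-91,  -  64, - 62,14,25, 47, 97 , 98.84 ]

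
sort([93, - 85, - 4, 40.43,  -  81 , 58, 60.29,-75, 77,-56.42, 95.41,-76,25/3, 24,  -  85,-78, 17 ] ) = [- 85, - 85, - 81, - 78, - 76,-75,-56.42, -4, 25/3, 17, 24 , 40.43, 58, 60.29, 77, 93,95.41]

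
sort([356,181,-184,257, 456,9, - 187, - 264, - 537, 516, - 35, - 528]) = [ - 537,-528 , - 264, - 187,-184, - 35 , 9, 181,257,356,456,516 ] 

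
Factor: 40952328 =2^3*3^1 * 23^1*74189^1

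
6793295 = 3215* 2113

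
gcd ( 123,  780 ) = 3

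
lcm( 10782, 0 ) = 0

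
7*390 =2730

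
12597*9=113373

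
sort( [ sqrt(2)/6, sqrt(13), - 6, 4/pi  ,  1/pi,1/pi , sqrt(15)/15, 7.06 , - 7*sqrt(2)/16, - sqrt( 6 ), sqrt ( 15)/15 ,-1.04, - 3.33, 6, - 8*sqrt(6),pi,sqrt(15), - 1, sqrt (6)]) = [-8 * sqrt (6 ), - 6, - 3.33, - sqrt(6), - 1.04, - 1 , - 7 * sqrt(2)/16, sqrt (2)/6, sqrt( 15)/15 , sqrt ( 15)/15,1/pi, 1/pi,4/pi,sqrt(6),pi, sqrt(13), sqrt(15),6 , 7.06 ] 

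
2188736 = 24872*88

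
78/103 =78/103 = 0.76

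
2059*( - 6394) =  - 13165246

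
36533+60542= 97075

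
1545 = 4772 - 3227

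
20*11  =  220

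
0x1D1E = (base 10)7454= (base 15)231E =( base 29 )8P1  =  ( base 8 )16436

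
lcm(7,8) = 56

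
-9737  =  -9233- 504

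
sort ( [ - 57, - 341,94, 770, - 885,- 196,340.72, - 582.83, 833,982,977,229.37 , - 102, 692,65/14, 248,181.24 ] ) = [ - 885, - 582.83, - 341, - 196,- 102, -57, 65/14,94, 181.24,229.37 , 248,340.72,692, 770, 833,977, 982 ] 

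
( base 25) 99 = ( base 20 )BE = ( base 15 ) 109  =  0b11101010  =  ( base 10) 234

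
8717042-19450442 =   -  10733400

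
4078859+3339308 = 7418167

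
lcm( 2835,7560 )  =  22680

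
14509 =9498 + 5011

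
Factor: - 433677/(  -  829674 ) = 144559/276558  =  2^( - 1)*3^ (-1 )*37^1*3907^1 * 46093^( - 1) 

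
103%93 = 10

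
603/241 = 2+121/241 = 2.50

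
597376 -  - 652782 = 1250158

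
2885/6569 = 2885/6569 =0.44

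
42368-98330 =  - 55962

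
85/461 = 85/461= 0.18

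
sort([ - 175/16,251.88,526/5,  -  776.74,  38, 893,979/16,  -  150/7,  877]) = [ - 776.74, - 150/7, - 175/16,38,979/16,526/5 , 251.88, 877  ,  893]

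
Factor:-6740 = -2^2 * 5^1*337^1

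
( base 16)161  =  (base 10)353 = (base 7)1013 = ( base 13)212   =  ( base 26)df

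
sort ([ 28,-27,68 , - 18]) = [ - 27 , - 18,  28, 68]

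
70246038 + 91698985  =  161945023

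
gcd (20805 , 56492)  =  1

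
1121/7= 1121/7 = 160.14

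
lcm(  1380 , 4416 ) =22080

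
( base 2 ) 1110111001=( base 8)1671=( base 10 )953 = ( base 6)4225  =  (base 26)1AH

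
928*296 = 274688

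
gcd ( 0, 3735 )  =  3735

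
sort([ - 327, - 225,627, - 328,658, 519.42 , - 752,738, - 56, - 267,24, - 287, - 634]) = [ - 752, - 634, - 328, - 327, - 287,-267, - 225,  -  56,24,  519.42,627 , 658,738] 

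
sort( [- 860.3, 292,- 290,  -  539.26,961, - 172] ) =[ - 860.3, - 539.26,  -  290,  -  172,292,961] 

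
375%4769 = 375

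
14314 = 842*17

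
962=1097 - 135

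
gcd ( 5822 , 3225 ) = 1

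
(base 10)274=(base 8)422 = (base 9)334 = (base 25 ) AO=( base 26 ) ae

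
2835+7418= 10253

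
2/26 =1/13 = 0.08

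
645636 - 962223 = - 316587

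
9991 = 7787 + 2204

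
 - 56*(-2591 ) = 145096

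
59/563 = 59/563 = 0.10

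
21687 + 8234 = 29921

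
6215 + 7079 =13294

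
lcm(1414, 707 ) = 1414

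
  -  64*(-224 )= 14336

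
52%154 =52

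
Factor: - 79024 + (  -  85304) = - 2^3*3^1*41^1*167^1 = -164328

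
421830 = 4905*86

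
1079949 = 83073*13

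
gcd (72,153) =9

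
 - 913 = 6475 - 7388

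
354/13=27+3/13=27.23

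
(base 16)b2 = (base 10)178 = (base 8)262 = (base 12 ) 12A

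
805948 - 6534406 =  - 5728458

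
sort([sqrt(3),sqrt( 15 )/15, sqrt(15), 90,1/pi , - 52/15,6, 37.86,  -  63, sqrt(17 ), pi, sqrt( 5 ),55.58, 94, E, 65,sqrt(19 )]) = [-63, - 52/15, sqrt ( 15 )/15,1/pi,sqrt(3), sqrt(  5), E, pi,sqrt( 15 ),sqrt ( 17 ),sqrt( 19 ) , 6, 37.86,55.58, 65, 90, 94]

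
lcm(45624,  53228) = 319368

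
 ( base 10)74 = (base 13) 59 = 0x4A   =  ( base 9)82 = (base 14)54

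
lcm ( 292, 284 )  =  20732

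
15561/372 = 5187/124 = 41.83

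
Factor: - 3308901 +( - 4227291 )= - 2^6*3^1*39251^1 = - 7536192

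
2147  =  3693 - 1546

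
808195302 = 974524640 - 166329338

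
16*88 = 1408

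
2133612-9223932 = -7090320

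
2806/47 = 59+33/47=59.70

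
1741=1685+56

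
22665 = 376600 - 353935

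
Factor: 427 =7^1*61^1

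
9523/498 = 9523/498 = 19.12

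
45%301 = 45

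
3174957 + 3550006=6724963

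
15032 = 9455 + 5577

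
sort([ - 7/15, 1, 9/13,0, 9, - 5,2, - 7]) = [ - 7, - 5, - 7/15,0, 9/13,1,2,9]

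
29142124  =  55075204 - 25933080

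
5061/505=5061/505= 10.02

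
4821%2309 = 203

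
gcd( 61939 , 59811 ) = 1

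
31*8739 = 270909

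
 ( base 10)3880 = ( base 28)4QG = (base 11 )2A08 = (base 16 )F28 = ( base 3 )12022201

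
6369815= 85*74939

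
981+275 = 1256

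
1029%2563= 1029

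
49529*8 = 396232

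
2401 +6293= 8694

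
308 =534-226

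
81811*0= 0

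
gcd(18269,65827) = 1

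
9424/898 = 4712/449 =10.49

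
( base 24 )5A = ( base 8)202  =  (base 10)130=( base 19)6G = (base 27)4m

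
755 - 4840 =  - 4085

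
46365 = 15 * 3091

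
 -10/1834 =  - 5/917 = - 0.01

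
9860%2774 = 1538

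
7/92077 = 7/92077 = 0.00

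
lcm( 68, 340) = 340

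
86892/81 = 28964/27 = 1072.74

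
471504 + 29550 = 501054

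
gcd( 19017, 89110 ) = 1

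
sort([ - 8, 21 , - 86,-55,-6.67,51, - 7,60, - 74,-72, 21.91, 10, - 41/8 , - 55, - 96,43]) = [ - 96,-86 , - 74,-72, - 55 ,- 55  ,- 8, - 7 , - 6.67 ,-41/8,10,21,21.91, 43 , 51 , 60 ] 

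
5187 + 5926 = 11113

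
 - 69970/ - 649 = 69970/649 = 107.81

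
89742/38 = 2361+12/19 = 2361.63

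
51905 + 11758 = 63663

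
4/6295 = 4/6295 = 0.00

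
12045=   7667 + 4378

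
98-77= 21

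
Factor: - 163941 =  - 3^1*54647^1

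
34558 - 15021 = 19537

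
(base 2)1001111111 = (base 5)10024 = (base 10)639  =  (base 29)m1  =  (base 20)1BJ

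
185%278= 185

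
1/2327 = 1/2327 = 0.00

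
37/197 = 37/197 = 0.19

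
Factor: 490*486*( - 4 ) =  - 952560 = -2^4*3^5*5^1*7^2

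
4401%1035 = 261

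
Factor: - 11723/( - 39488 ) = 19/64= 2^( - 6)*19^1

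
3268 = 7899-4631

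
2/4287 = 2/4287 = 0.00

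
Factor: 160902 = 2^1 *3^2*7^1*1277^1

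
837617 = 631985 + 205632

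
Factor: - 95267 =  - 95267^1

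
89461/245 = 365 + 36/245 =365.15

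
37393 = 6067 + 31326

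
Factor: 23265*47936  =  2^6 * 3^2*5^1 * 7^1*11^1*47^1*107^1 = 1115231040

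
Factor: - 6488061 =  - 3^1 * 37^1*58451^1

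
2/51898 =1/25949 = 0.00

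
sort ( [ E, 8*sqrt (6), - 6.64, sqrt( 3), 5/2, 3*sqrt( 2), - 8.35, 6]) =[ - 8.35, - 6.64, sqrt( 3 ),5/2, E, 3*sqrt( 2 ), 6,8*sqrt (6 )]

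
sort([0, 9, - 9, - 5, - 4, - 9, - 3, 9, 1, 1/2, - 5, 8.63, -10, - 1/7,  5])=[ - 10, - 9, - 9,  -  5, - 5, - 4, - 3, - 1/7,  0, 1/2  ,  1,5,8.63,9,  9]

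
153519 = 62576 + 90943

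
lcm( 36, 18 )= 36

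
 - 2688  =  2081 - 4769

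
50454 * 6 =302724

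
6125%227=223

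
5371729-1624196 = 3747533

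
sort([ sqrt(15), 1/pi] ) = [ 1/pi, sqrt(15)]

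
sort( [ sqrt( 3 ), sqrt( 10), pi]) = [ sqrt( 3),pi,  sqrt(10) ]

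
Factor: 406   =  2^1*7^1*29^1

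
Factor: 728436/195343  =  2^2*3^1 * 60703^1*195343^ (-1 )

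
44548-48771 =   -  4223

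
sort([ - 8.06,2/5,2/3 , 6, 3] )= [  -  8.06,2/5,2/3,3 , 6] 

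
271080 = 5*54216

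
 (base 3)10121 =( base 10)97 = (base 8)141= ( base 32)31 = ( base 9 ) 117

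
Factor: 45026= 2^1*47^1*479^1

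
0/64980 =0 = 0.00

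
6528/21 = 2176/7 = 310.86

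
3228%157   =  88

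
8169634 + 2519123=10688757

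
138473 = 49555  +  88918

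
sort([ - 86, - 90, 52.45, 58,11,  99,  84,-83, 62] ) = [ - 90  ,-86, - 83,11,  52.45, 58,62,84, 99]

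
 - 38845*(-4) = 155380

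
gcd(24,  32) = 8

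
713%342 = 29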